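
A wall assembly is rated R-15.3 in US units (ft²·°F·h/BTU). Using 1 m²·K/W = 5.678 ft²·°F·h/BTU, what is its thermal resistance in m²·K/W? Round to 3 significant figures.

R_SI = 15.3/5.678 = 2.695

2.69 m²·K/W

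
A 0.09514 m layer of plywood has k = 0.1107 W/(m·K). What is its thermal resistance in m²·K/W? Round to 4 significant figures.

R = L/k = 0.09514/0.1107 = 0.85944 m²·K/W

0.8594 m²·K/W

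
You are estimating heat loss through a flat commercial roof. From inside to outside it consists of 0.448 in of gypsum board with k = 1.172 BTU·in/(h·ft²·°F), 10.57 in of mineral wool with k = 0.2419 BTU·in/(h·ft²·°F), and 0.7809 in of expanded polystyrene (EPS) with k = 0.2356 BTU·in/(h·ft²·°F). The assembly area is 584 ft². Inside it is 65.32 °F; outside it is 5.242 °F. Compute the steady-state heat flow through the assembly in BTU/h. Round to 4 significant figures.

0.448/1.172 = 0.38225
10.57/0.2419 = 43.696
0.7809/0.2356 = 3.3145
R_total = 0.38225 + 43.696 + 3.3145 = 47.393 ft²·°F·h/BTU
Q = A·ΔT/R = 584 × (65.32 − 5.242) / 47.393 = 740.32 BTU/h

740.3 BTU/h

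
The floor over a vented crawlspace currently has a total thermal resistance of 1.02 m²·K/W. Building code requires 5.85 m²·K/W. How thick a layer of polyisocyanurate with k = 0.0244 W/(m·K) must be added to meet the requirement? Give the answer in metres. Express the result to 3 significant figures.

ΔR = 5.85 − 1.02 = 4.83 m²·K/W
L = ΔR × k = 4.83 × 0.0244 = 0.1179 m

0.118 m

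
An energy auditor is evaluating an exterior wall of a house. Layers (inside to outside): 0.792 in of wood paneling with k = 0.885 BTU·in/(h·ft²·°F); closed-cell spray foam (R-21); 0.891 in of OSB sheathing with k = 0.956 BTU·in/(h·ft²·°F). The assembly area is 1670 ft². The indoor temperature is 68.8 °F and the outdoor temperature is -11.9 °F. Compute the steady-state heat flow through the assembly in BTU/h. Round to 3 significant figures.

5900 BTU/h

0.792/0.885 = 0.8949
0.891/0.956 = 0.932
R_total = 0.8949 + 21 + 0.932 = 22.83 ft²·°F·h/BTU
Q = A·ΔT/R = 1670 × (68.8 − (-11.9)) / 22.83 = 5904 BTU/h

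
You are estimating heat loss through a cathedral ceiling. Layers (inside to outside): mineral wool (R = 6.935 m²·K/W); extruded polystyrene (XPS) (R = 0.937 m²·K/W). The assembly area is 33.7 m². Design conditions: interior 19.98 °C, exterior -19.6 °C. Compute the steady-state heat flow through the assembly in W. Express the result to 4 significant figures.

R_total = 6.935 + 0.937 = 7.872 m²·K/W
Q = A·ΔT/R = 33.7 × (19.98 − (-19.6)) / 7.872 = 169.44 W

169.4 W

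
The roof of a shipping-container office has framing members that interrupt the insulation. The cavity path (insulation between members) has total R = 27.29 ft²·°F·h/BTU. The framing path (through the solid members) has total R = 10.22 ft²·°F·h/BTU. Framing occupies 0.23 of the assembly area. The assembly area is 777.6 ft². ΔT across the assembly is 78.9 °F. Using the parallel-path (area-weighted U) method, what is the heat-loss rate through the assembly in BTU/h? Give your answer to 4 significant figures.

U_eff = 0.77/27.29 + 0.23/10.22 = 0.028215 + 0.022505 = 0.05072
R_eff = 1/U_eff = 19.716 ft²·°F·h/BTU
Q = 777.6 × 78.9 / 19.716 = 3111.8 BTU/h

3112 BTU/h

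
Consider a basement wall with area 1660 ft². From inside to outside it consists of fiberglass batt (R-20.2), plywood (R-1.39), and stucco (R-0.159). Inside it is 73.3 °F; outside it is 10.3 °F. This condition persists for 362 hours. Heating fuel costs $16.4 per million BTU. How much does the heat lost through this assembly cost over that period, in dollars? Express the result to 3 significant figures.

28.5 dollars

R_total = 20.2 + 1.39 + 0.159 = 21.75 ft²·°F·h/BTU
Q = 1660 × (73.3 − 10.3) / 21.75 = 4808 BTU/h
E = 4808 × 362 = 1741000 BTU
Cost = 1741000/10⁶ × 16.4 = $28.55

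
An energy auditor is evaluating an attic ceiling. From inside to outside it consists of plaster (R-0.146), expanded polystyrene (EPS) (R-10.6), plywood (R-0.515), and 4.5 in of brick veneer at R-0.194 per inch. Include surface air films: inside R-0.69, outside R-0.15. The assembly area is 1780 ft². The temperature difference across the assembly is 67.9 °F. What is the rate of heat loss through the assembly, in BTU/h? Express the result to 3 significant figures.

4.5 × 0.194 = 0.873
R_total = 0.69 + 0.146 + 10.6 + 0.515 + 0.873 + 0.15 = 12.97 ft²·°F·h/BTU
Q = A·ΔT/R = 1780 × 67.9 / 12.97 = 9316 BTU/h

9320 BTU/h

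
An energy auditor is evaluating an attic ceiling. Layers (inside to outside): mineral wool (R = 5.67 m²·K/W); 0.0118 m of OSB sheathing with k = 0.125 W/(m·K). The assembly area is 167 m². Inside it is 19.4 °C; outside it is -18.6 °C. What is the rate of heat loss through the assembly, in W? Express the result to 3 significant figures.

1100 W

0.0118/0.125 = 0.0944
R_total = 5.67 + 0.0944 = 5.764 m²·K/W
Q = A·ΔT/R = 167 × (19.4 − (-18.6)) / 5.764 = 1101 W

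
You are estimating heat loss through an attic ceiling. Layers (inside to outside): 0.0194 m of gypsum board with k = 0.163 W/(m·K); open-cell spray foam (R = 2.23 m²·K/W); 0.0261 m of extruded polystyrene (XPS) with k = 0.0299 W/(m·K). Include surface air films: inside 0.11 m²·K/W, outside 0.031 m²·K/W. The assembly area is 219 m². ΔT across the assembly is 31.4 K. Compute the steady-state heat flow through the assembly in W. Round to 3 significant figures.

0.0194/0.163 = 0.119
0.0261/0.0299 = 0.8729
R_total = 0.11 + 0.119 + 2.23 + 0.8729 + 0.031 = 3.363 m²·K/W
Q = A·ΔT/R = 219 × 31.4 / 3.363 = 2045 W

2040 W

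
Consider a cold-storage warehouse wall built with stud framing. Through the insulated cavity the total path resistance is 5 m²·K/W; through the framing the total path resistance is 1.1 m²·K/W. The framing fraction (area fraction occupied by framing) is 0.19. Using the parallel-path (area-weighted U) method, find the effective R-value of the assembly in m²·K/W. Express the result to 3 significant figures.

2.99 m²·K/W

U_eff = 0.81/5 + 0.19/1.1 = 0.162 + 0.1727 = 0.3347
R_eff = 1/U_eff = 2.988 m²·K/W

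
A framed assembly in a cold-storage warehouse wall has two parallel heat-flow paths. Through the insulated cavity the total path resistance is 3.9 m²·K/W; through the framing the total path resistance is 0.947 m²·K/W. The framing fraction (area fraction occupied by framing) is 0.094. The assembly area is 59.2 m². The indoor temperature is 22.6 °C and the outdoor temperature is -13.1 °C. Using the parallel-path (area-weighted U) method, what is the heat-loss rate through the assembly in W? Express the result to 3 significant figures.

U_eff = 0.906/3.9 + 0.094/0.947 = 0.2323 + 0.09926 = 0.3316
R_eff = 1/U_eff = 3.016 m²·K/W
Q = 59.2 × (22.6 − (-13.1)) / 3.016 = 700.8 W

701 W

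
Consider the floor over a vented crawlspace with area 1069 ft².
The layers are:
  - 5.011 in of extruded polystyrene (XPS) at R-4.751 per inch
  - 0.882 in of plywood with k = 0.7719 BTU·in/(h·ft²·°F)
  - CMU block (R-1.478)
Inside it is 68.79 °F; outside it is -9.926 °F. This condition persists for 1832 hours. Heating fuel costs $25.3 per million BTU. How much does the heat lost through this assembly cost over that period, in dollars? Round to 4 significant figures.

5.011 × 4.751 = 23.807
0.882/0.7719 = 1.1426
R_total = 23.807 + 1.1426 + 1.478 = 26.428 ft²·°F·h/BTU
Q = 1069 × (68.79 − (-9.926)) / 26.428 = 3184 BTU/h
E = 3184 × 1832 = 5833200 BTU
Cost = 5833200/10⁶ × 25.3 = $147.58

147.6 dollars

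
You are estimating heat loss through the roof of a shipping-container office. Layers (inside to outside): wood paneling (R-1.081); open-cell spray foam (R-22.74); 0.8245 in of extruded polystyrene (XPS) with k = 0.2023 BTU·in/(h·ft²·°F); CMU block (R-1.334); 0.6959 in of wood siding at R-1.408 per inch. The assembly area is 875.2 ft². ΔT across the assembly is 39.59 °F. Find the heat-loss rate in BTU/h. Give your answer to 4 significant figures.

0.8245/0.2023 = 4.0756
0.6959 × 1.408 = 0.97983
R_total = 1.081 + 22.74 + 4.0756 + 1.334 + 0.97983 = 30.21 ft²·°F·h/BTU
Q = A·ΔT/R = 875.2 × 39.59 / 30.21 = 1146.9 BTU/h

1147 BTU/h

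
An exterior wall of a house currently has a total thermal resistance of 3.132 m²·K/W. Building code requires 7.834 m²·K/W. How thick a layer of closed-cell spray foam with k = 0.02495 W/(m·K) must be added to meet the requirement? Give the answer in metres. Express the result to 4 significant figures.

ΔR = 7.834 − 3.132 = 4.702 m²·K/W
L = ΔR × k = 4.702 × 0.02495 = 0.11731 m

0.1173 m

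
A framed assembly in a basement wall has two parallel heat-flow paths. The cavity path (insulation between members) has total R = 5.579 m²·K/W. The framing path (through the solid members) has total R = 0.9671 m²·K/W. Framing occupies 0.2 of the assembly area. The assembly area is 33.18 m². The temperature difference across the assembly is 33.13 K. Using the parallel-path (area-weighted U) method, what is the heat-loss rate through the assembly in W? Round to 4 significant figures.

U_eff = 0.8/5.579 + 0.2/0.9671 = 0.14339 + 0.2068 = 0.3502
R_eff = 1/U_eff = 2.8555 m²·K/W
Q = 33.18 × 33.13 / 2.8555 = 384.96 W

385.0 W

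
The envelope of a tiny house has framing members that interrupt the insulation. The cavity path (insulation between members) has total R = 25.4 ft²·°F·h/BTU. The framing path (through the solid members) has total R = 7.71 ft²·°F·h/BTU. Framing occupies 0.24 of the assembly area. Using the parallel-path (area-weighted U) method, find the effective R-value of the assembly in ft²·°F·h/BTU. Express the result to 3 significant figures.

U_eff = 0.76/25.4 + 0.24/7.71 = 0.02992 + 0.03113 = 0.06105
R_eff = 1/U_eff = 16.38 ft²·°F·h/BTU

16.4 ft²·°F·h/BTU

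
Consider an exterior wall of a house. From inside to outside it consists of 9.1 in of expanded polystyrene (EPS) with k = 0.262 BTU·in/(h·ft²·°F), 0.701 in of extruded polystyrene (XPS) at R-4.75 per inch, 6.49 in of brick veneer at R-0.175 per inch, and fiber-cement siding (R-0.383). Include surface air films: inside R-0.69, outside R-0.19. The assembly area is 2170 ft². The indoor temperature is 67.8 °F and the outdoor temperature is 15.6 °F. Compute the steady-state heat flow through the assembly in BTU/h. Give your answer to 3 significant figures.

2800 BTU/h

9.1/0.262 = 34.73
0.701 × 4.75 = 3.33
6.49 × 0.175 = 1.136
R_total = 0.69 + 34.73 + 3.33 + 1.136 + 0.383 + 0.19 = 40.46 ft²·°F·h/BTU
Q = A·ΔT/R = 2170 × (67.8 − 15.6) / 40.46 = 2800 BTU/h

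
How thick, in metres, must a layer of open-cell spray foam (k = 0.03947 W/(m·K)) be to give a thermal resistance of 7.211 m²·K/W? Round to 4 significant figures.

0.2846 m

L = R·k = 7.211 × 0.03947 = 0.28462 m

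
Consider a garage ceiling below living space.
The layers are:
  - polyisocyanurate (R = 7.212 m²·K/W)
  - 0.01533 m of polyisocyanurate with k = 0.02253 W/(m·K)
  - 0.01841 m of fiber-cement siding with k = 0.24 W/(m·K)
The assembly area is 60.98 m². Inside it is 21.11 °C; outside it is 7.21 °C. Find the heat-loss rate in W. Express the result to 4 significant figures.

0.01533/0.02253 = 0.68043
0.01841/0.24 = 0.076708
R_total = 7.212 + 0.68043 + 0.076708 = 7.9691 m²·K/W
Q = A·ΔT/R = 60.98 × (21.11 − 7.21) / 7.9691 = 106.36 W

106.4 W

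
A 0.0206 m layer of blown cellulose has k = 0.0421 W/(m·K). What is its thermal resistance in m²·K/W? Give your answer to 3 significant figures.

R = L/k = 0.0206/0.0421 = 0.4893 m²·K/W

0.489 m²·K/W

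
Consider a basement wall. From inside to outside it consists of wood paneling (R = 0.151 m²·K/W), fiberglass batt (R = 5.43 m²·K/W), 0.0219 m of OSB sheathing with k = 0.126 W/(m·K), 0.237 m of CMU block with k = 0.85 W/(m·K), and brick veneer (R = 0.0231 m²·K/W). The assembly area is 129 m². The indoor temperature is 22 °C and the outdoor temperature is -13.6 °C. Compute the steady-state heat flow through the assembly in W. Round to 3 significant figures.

0.0219/0.126 = 0.1738
0.237/0.85 = 0.2788
R_total = 0.151 + 5.43 + 0.1738 + 0.2788 + 0.0231 = 6.057 m²·K/W
Q = A·ΔT/R = 129 × (22 − (-13.6)) / 6.057 = 758.2 W

758 W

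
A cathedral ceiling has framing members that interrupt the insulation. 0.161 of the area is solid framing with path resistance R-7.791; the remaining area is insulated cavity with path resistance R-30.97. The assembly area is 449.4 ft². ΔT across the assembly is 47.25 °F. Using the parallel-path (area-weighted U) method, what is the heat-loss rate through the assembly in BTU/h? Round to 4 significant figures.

U_eff = 0.839/30.97 + 0.161/7.791 = 0.027091 + 0.020665 = 0.047756
R_eff = 1/U_eff = 20.94 ft²·°F·h/BTU
Q = 449.4 × 47.25 / 20.94 = 1014 BTU/h

1014 BTU/h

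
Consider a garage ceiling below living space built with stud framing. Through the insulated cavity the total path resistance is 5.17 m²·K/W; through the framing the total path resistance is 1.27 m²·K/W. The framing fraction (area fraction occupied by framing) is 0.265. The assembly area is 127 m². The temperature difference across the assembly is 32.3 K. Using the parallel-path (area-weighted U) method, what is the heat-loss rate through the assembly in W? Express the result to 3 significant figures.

U_eff = 0.735/5.17 + 0.265/1.27 = 0.1422 + 0.2087 = 0.3508
R_eff = 1/U_eff = 2.85 m²·K/W
Q = 127 × 32.3 / 2.85 = 1439 W

1440 W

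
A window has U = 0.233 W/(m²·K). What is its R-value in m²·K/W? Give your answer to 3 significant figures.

4.29 m²·K/W

R = 1/U = 1/0.233 = 4.292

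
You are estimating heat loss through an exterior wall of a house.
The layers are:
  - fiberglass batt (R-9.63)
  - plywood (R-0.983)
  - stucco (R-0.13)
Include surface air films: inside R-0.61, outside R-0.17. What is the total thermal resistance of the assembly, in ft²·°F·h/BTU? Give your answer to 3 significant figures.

R_total = 0.61 + 9.63 + 0.983 + 0.13 + 0.17 = 11.52 ft²·°F·h/BTU

11.5 ft²·°F·h/BTU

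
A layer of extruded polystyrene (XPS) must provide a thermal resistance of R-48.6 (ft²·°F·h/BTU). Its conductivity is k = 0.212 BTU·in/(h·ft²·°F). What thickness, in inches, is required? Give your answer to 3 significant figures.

L = R × k = 48.6 × 0.212 = 10.3 in

10.3 in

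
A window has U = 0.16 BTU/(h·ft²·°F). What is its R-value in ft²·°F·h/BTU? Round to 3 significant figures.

6.25 ft²·°F·h/BTU

R = 1/U = 1/0.16 = 6.25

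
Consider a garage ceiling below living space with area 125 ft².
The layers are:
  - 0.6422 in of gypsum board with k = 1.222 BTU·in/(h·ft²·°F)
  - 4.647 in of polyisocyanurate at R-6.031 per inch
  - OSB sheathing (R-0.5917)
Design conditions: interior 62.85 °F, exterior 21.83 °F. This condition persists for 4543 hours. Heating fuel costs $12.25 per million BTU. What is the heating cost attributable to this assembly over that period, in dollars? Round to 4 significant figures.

0.6422/1.222 = 0.52553
4.647 × 6.031 = 28.026
R_total = 0.52553 + 28.026 + 0.5917 = 29.143 ft²·°F·h/BTU
Q = 125 × (62.85 − 21.83) / 29.143 = 175.94 BTU/h
E = 175.94 × 4543 = 799300 BTU
Cost = 799300/10⁶ × 12.25 = $9.7914

9.791 dollars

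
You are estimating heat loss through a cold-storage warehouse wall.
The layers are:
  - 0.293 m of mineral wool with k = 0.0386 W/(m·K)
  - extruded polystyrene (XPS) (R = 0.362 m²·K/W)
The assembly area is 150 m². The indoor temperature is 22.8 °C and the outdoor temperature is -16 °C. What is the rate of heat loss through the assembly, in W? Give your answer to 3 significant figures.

732 W

0.293/0.0386 = 7.591
R_total = 7.591 + 0.362 = 7.953 m²·K/W
Q = A·ΔT/R = 150 × (22.8 − (-16)) / 7.953 = 731.8 W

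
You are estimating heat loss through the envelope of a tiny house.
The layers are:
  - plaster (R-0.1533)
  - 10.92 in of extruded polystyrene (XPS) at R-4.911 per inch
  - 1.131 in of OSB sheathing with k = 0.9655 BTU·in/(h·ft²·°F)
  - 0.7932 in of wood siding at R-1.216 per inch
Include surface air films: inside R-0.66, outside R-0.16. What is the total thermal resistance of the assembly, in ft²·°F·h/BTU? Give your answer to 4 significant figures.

10.92 × 4.911 = 53.628
1.131/0.9655 = 1.1714
0.7932 × 1.216 = 0.96453
R_total = 0.66 + 0.1533 + 53.628 + 1.1714 + 0.96453 + 0.16 = 56.737 ft²·°F·h/BTU

56.74 ft²·°F·h/BTU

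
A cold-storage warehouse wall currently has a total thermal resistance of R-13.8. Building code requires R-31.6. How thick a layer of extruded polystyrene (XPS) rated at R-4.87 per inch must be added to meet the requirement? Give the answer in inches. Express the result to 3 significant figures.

ΔR = 31.6 − 13.8 = 17.8 ft²·°F·h/BTU
L = ΔR / (R/in) = 17.8/4.87 = 3.655 in

3.66 in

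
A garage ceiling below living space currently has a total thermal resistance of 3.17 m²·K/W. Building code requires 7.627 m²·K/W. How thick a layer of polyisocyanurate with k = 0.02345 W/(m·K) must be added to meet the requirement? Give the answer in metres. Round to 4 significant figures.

0.1045 m

ΔR = 7.627 − 3.17 = 4.457 m²·K/W
L = ΔR × k = 4.457 × 0.02345 = 0.10452 m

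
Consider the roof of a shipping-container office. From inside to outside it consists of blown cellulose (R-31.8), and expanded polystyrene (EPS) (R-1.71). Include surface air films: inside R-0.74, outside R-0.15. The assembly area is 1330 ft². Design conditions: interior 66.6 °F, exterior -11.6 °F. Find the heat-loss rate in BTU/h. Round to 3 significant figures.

3020 BTU/h

R_total = 0.74 + 31.8 + 1.71 + 0.15 = 34.4 ft²·°F·h/BTU
Q = A·ΔT/R = 1330 × (66.6 − (-11.6)) / 34.4 = 3023 BTU/h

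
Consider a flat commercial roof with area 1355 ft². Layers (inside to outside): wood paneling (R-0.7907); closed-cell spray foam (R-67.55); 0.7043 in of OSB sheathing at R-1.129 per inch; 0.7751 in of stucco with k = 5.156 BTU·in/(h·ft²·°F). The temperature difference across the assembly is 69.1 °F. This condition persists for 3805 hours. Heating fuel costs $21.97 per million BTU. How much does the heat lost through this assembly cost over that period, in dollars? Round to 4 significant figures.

113.0 dollars

0.7043 × 1.129 = 0.79515
0.7751/5.156 = 0.15033
R_total = 0.7907 + 67.55 + 0.79515 + 0.15033 = 69.286 ft²·°F·h/BTU
Q = 1355 × 69.1 / 69.286 = 1351.4 BTU/h
E = 1351.4 × 3805 = 5141900 BTU
Cost = 5141900/10⁶ × 21.97 = $112.97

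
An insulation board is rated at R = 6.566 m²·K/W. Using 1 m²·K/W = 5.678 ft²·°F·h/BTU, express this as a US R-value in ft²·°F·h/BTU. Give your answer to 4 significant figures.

R_US = 6.566 × 5.678 = 37.282

37.28 ft²·°F·h/BTU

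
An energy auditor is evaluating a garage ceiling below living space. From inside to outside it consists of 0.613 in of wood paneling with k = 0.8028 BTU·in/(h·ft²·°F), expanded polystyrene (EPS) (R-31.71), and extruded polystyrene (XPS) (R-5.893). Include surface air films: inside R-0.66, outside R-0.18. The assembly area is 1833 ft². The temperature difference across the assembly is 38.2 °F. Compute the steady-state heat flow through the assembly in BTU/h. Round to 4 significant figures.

0.613/0.8028 = 0.76358
R_total = 0.66 + 0.76358 + 31.71 + 5.893 + 0.18 = 39.207 ft²·°F·h/BTU
Q = A·ΔT/R = 1833 × 38.2 / 39.207 = 1785.9 BTU/h

1786 BTU/h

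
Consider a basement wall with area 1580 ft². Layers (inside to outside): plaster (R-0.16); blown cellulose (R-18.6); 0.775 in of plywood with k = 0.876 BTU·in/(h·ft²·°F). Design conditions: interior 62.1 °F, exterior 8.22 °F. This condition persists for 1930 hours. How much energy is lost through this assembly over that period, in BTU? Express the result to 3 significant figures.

8360000 BTU

0.775/0.876 = 0.8847
R_total = 0.16 + 18.6 + 0.8847 = 19.64 ft²·°F·h/BTU
Q = 1580 × (62.1 − 8.22) / 19.64 = 4334 BTU/h
E = 4334 × 1930 = 8364000 BTU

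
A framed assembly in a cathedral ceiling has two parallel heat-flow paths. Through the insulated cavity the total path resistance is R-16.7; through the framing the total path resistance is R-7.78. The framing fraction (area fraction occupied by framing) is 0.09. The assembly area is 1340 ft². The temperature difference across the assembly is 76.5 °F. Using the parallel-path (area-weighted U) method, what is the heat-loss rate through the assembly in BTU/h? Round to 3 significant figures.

6770 BTU/h

U_eff = 0.91/16.7 + 0.09/7.78 = 0.05449 + 0.01157 = 0.06606
R_eff = 1/U_eff = 15.14 ft²·°F·h/BTU
Q = 1340 × 76.5 / 15.14 = 6772 BTU/h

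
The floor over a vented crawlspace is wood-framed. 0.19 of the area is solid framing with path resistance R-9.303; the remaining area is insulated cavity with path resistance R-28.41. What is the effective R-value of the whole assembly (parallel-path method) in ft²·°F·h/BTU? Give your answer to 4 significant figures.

20.44 ft²·°F·h/BTU

U_eff = 0.81/28.41 + 0.19/9.303 = 0.028511 + 0.020424 = 0.048935
R_eff = 1/U_eff = 20.435 ft²·°F·h/BTU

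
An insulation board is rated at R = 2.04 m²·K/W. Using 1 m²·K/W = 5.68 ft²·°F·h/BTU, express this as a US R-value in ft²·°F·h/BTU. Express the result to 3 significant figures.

R_US = 2.04 × 5.68 = 11.59

11.6 ft²·°F·h/BTU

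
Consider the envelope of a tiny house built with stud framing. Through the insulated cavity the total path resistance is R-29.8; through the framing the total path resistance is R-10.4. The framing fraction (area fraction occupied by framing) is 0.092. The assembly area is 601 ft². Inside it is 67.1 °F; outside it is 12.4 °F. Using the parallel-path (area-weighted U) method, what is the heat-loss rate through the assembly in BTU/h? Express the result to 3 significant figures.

1290 BTU/h

U_eff = 0.908/29.8 + 0.092/10.4 = 0.03047 + 0.008846 = 0.03932
R_eff = 1/U_eff = 25.43 ft²·°F·h/BTU
Q = 601 × (67.1 − 12.4) / 25.43 = 1293 BTU/h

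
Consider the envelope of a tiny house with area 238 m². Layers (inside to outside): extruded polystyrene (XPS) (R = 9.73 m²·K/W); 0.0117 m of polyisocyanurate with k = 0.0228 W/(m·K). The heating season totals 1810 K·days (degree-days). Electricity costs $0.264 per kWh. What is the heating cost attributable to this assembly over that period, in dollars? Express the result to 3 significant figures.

0.0117/0.0228 = 0.5132
R_total = 9.73 + 0.5132 = 10.24 m²·K/W
E = A × HDD × 24 / R / 1000 = 238 × 1810 × 24 / 10.24 / 1000 = 1009 kWh
Cost = 1009 × 0.264 = $266.5

266 dollars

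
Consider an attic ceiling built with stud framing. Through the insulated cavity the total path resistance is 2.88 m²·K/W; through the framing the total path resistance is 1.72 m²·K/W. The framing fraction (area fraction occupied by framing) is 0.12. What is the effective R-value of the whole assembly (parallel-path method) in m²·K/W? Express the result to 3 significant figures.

2.66 m²·K/W

U_eff = 0.88/2.88 + 0.12/1.72 = 0.3056 + 0.06977 = 0.3753
R_eff = 1/U_eff = 2.664 m²·K/W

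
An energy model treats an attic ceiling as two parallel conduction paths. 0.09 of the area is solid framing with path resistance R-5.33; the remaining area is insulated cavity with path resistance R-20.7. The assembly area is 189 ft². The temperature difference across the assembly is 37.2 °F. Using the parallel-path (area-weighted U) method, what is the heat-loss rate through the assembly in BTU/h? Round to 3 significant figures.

428 BTU/h

U_eff = 0.91/20.7 + 0.09/5.33 = 0.04396 + 0.01689 = 0.06085
R_eff = 1/U_eff = 16.43 ft²·°F·h/BTU
Q = 189 × 37.2 / 16.43 = 427.8 BTU/h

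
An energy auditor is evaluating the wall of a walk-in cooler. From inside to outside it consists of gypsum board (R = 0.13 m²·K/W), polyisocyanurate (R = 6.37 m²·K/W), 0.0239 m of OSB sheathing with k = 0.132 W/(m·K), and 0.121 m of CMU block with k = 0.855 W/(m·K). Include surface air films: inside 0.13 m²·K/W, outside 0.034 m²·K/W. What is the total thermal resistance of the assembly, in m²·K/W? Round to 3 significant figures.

0.0239/0.132 = 0.1811
0.121/0.855 = 0.1415
R_total = 0.13 + 0.13 + 6.37 + 0.1811 + 0.1415 + 0.034 = 6.987 m²·K/W

6.99 m²·K/W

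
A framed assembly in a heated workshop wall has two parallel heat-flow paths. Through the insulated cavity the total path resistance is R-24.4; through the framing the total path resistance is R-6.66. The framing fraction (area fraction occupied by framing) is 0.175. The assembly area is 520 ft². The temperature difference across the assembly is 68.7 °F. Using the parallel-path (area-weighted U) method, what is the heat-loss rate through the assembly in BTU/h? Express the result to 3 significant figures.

2150 BTU/h

U_eff = 0.825/24.4 + 0.175/6.66 = 0.03381 + 0.02628 = 0.06009
R_eff = 1/U_eff = 16.64 ft²·°F·h/BTU
Q = 520 × 68.7 / 16.64 = 2147 BTU/h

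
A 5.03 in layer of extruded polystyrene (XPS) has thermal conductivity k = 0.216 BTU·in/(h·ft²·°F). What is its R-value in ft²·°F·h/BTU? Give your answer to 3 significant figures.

23.3 ft²·°F·h/BTU

R = L/k = 5.03/0.216 = 23.29 ft²·°F·h/BTU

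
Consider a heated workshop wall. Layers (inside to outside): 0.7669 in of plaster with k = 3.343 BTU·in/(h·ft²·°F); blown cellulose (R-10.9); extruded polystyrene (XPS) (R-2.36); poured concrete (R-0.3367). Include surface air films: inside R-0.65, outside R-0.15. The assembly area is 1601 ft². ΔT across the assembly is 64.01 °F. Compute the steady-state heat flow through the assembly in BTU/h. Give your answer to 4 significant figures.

7007 BTU/h

0.7669/3.343 = 0.2294
R_total = 0.65 + 0.2294 + 10.9 + 2.36 + 0.3367 + 0.15 = 14.626 ft²·°F·h/BTU
Q = A·ΔT/R = 1601 × 64.01 / 14.626 = 7006.7 BTU/h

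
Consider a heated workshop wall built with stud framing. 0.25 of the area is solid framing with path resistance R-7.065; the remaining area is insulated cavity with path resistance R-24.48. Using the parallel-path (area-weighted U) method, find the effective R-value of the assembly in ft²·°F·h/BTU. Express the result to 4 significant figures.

15.15 ft²·°F·h/BTU

U_eff = 0.75/24.48 + 0.25/7.065 = 0.030637 + 0.035386 = 0.066023
R_eff = 1/U_eff = 15.146 ft²·°F·h/BTU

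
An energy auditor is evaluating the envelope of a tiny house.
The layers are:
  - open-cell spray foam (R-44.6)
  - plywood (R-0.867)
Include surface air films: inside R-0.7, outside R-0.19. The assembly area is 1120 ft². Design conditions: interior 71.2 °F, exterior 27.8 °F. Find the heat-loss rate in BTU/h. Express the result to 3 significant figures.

1050 BTU/h

R_total = 0.7 + 44.6 + 0.867 + 0.19 = 46.36 ft²·°F·h/BTU
Q = A·ΔT/R = 1120 × (71.2 − 27.8) / 46.36 = 1049 BTU/h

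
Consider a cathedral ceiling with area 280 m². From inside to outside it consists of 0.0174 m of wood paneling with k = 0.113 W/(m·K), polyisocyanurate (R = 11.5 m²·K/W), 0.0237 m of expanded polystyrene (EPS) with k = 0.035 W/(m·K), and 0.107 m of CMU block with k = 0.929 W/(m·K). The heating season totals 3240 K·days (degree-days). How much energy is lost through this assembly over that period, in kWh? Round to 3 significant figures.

0.0174/0.113 = 0.154
0.0237/0.035 = 0.6771
0.107/0.929 = 0.1152
R_total = 0.154 + 11.5 + 0.6771 + 0.1152 = 12.45 m²·K/W
E = A × HDD × 24 / R / 1000 = 280 × 3240 × 24 / 12.45 / 1000 = 1749 kWh

1750 kWh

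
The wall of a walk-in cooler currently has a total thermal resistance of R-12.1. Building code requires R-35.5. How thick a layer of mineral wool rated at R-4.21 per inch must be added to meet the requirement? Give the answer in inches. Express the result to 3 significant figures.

5.56 in

ΔR = 35.5 − 12.1 = 23.4 ft²·°F·h/BTU
L = ΔR / (R/in) = 23.4/4.21 = 5.558 in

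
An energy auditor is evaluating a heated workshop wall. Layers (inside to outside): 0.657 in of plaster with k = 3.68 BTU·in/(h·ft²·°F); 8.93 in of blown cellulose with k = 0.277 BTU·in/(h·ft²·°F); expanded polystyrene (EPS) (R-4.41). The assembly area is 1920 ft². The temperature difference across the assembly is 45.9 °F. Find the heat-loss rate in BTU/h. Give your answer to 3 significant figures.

2390 BTU/h

0.657/3.68 = 0.1785
8.93/0.277 = 32.24
R_total = 0.1785 + 32.24 + 4.41 = 36.83 ft²·°F·h/BTU
Q = A·ΔT/R = 1920 × 45.9 / 36.83 = 2393 BTU/h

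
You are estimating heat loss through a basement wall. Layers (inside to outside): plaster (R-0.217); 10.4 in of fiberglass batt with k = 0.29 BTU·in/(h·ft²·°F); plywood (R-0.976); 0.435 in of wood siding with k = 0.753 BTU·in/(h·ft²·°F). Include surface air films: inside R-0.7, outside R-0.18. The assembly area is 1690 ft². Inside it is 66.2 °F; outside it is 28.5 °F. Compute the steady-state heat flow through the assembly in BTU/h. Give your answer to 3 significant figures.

1650 BTU/h

10.4/0.29 = 35.86
0.435/0.753 = 0.5777
R_total = 0.7 + 0.217 + 35.86 + 0.976 + 0.5777 + 0.18 = 38.51 ft²·°F·h/BTU
Q = A·ΔT/R = 1690 × (66.2 − 28.5) / 38.51 = 1654 BTU/h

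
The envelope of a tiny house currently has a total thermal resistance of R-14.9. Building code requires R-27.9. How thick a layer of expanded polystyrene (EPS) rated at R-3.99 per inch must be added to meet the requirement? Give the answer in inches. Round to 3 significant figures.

3.26 in

ΔR = 27.9 − 14.9 = 13 ft²·°F·h/BTU
L = ΔR / (R/in) = 13/3.99 = 3.258 in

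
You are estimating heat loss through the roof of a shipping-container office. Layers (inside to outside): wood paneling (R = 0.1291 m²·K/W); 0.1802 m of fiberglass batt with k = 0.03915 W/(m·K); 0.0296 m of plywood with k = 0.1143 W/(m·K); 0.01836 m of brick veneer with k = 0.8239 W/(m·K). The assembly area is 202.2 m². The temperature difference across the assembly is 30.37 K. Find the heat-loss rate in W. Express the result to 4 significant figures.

1225 W

0.1802/0.03915 = 4.6028
0.0296/0.1143 = 0.25897
0.01836/0.8239 = 0.022284
R_total = 0.1291 + 4.6028 + 0.25897 + 0.022284 = 5.0132 m²·K/W
Q = A·ΔT/R = 202.2 × 30.37 / 5.0132 = 1224.9 W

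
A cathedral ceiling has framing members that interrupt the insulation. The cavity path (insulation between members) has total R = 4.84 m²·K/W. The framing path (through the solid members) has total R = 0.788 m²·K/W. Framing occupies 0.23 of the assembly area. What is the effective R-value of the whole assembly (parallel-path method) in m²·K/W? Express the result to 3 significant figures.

2.22 m²·K/W

U_eff = 0.77/4.84 + 0.23/0.788 = 0.1591 + 0.2919 = 0.451
R_eff = 1/U_eff = 2.217 m²·K/W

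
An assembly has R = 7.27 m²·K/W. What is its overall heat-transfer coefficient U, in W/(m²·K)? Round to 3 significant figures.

U = 1/R = 1/7.27 = 0.1376

0.138 W/(m²·K)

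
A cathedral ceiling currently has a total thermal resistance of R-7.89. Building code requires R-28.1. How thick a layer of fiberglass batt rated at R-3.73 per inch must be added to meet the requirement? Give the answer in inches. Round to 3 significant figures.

ΔR = 28.1 − 7.89 = 20.21 ft²·°F·h/BTU
L = ΔR / (R/in) = 20.21/3.73 = 5.418 in

5.42 in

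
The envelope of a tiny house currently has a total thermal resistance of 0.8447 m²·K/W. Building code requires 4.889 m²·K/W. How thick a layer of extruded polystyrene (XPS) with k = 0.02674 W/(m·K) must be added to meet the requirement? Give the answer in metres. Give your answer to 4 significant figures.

ΔR = 4.889 − 0.8447 = 4.0443 m²·K/W
L = ΔR × k = 4.0443 × 0.02674 = 0.10814 m

0.1081 m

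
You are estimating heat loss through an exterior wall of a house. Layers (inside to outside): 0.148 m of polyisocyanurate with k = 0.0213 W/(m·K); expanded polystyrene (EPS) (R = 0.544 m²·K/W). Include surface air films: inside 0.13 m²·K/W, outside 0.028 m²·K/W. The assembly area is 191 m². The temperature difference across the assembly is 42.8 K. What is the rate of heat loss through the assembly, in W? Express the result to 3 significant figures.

0.148/0.0213 = 6.948
R_total = 0.13 + 6.948 + 0.544 + 0.028 = 7.65 m²·K/W
Q = A·ΔT/R = 191 × 42.8 / 7.65 = 1069 W

1070 W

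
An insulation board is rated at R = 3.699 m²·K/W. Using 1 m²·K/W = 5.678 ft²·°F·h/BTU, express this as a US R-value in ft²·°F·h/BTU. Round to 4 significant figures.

21.00 ft²·°F·h/BTU

R_US = 3.699 × 5.678 = 21.003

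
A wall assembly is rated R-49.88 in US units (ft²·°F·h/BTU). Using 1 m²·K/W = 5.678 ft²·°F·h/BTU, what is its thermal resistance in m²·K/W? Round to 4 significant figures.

8.785 m²·K/W

R_SI = 49.88/5.678 = 8.7848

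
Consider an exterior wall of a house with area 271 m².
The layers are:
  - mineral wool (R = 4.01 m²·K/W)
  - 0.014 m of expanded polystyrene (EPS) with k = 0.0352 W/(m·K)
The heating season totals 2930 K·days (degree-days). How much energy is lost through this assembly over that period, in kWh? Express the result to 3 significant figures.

0.014/0.0352 = 0.3977
R_total = 4.01 + 0.3977 = 4.408 m²·K/W
E = A × HDD × 24 / R / 1000 = 271 × 2930 × 24 / 4.408 / 1000 = 4323 kWh

4320 kWh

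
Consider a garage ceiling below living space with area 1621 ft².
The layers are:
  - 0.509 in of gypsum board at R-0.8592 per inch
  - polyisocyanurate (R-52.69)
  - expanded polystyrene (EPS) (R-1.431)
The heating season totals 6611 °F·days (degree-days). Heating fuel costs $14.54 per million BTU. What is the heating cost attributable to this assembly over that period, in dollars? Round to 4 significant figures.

68.54 dollars

0.509 × 0.8592 = 0.43733
R_total = 0.43733 + 52.69 + 1.431 = 54.558 ft²·°F·h/BTU
E = A × HDD × 24 / R = 1621 × 6611 × 24 / 54.558 = 4714100 BTU
Cost = 4714100/10⁶ × 14.54 = $68.543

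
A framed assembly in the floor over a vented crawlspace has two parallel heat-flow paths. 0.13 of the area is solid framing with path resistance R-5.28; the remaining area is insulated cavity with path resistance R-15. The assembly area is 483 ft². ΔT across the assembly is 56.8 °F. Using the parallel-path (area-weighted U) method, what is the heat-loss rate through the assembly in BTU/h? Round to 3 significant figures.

U_eff = 0.87/15 + 0.13/5.28 = 0.058 + 0.02462 = 0.08262
R_eff = 1/U_eff = 12.1 ft²·°F·h/BTU
Q = 483 × 56.8 / 12.1 = 2267 BTU/h

2270 BTU/h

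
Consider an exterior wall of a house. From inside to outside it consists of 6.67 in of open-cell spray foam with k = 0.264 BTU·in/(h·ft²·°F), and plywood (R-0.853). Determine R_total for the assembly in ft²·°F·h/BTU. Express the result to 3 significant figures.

6.67/0.264 = 25.27
R_total = 25.27 + 0.853 = 26.12 ft²·°F·h/BTU

26.1 ft²·°F·h/BTU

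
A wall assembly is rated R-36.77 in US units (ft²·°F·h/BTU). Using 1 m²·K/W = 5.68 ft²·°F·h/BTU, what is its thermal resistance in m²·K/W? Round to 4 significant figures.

6.474 m²·K/W

R_SI = 36.77/5.68 = 6.4736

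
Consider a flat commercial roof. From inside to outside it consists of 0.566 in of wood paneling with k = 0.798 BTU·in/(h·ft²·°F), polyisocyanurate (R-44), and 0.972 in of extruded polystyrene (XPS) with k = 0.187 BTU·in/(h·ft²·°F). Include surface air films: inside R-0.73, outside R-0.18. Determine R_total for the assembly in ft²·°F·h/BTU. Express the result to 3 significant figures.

50.8 ft²·°F·h/BTU

0.566/0.798 = 0.7093
0.972/0.187 = 5.198
R_total = 0.73 + 0.7093 + 44 + 5.198 + 0.18 = 50.82 ft²·°F·h/BTU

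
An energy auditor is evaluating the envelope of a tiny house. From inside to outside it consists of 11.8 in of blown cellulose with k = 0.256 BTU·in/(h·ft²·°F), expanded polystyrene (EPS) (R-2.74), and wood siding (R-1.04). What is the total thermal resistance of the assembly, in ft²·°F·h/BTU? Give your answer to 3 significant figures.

49.9 ft²·°F·h/BTU

11.8/0.256 = 46.09
R_total = 46.09 + 2.74 + 1.04 = 49.87 ft²·°F·h/BTU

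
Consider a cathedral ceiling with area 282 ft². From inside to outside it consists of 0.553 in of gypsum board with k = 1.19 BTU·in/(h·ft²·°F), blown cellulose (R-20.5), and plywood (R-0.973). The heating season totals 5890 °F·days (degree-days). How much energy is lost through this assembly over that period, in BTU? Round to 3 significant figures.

1820000 BTU

0.553/1.19 = 0.4647
R_total = 0.4647 + 20.5 + 0.973 = 21.94 ft²·°F·h/BTU
E = A × HDD × 24 / R = 282 × 5890 × 24 / 21.94 = 1817000 BTU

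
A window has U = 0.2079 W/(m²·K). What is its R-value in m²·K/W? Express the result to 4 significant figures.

4.810 m²·K/W

R = 1/U = 1/0.2079 = 4.81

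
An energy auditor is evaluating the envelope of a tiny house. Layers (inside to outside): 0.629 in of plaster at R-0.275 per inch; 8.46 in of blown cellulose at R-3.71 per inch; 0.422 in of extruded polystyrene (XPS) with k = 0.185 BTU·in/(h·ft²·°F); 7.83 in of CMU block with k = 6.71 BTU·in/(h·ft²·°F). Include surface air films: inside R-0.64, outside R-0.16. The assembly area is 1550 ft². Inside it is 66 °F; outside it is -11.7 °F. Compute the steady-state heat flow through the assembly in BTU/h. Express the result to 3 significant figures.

0.629 × 0.275 = 0.173
8.46 × 3.71 = 31.39
0.422/0.185 = 2.281
7.83/6.71 = 1.167
R_total = 0.64 + 0.173 + 31.39 + 2.281 + 1.167 + 0.16 = 35.81 ft²·°F·h/BTU
Q = A·ΔT/R = 1550 × (66 − (-11.7)) / 35.81 = 3363 BTU/h

3360 BTU/h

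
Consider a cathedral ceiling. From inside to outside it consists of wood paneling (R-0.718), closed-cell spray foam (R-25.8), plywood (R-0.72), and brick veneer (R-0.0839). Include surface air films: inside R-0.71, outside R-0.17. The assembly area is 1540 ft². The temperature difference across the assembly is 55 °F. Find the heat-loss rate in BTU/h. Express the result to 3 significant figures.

3000 BTU/h

R_total = 0.71 + 0.718 + 25.8 + 0.72 + 0.0839 + 0.17 = 28.2 ft²·°F·h/BTU
Q = A·ΔT/R = 1540 × 55 / 28.2 = 3003 BTU/h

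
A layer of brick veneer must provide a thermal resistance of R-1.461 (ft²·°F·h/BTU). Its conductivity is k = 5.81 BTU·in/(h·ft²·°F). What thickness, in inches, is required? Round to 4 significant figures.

8.488 in

L = R × k = 1.461 × 5.81 = 8.4884 in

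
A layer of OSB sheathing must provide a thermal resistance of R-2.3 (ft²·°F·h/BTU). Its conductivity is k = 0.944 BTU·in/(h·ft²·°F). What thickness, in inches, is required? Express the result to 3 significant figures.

2.17 in

L = R × k = 2.3 × 0.944 = 2.171 in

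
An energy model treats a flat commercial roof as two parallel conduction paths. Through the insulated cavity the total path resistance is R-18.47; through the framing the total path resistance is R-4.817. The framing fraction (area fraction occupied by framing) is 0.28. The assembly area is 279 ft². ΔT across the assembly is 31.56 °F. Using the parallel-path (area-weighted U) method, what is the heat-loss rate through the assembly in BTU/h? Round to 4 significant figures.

U_eff = 0.72/18.47 + 0.28/4.817 = 0.038982 + 0.058127 = 0.09711
R_eff = 1/U_eff = 10.298 ft²·°F·h/BTU
Q = 279 × 31.56 / 10.298 = 855.07 BTU/h

855.1 BTU/h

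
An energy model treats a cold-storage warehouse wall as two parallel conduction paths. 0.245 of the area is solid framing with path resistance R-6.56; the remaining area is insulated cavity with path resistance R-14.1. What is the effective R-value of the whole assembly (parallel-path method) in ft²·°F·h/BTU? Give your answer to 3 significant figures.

11.0 ft²·°F·h/BTU

U_eff = 0.755/14.1 + 0.245/6.56 = 0.05355 + 0.03735 = 0.09089
R_eff = 1/U_eff = 11 ft²·°F·h/BTU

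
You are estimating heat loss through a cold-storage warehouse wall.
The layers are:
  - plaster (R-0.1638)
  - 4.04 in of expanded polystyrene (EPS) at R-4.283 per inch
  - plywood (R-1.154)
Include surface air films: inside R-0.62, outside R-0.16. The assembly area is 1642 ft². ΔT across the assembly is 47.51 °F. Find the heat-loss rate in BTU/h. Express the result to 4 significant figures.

4021 BTU/h

4.04 × 4.283 = 17.303
R_total = 0.62 + 0.1638 + 17.303 + 1.154 + 0.16 = 19.401 ft²·°F·h/BTU
Q = A·ΔT/R = 1642 × 47.51 / 19.401 = 4021 BTU/h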